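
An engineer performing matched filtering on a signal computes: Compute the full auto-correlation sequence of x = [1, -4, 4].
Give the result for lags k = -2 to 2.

r_xx[k] = sum_m x[m]*x[m+k], indexed from 0, for k = -2 to 2:
  r_xx[-2] = x[2]*x[0] = 4
  r_xx[-1] = x[1]*x[0] + x[2]*x[1] = -20
  r_xx[0] = x[0]*x[0] + x[1]*x[1] + x[2]*x[2] = 33
  r_xx[1] = x[0]*x[1] + x[1]*x[2] = -20
  r_xx[2] = x[0]*x[2] = 4
r_xx = [4, -20, 33, -20, 4]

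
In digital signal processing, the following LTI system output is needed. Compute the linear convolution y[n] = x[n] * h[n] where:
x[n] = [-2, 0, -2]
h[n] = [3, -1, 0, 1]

y[n] = sum_k x[k]*h[n-k]. Output length = len(x) + len(h) - 1 = 3 + 4 - 1 = 6.
y[0] = -2*3 = -6
y[1] = 0*3 + -2*-1 = 2
y[2] = -2*3 + 0*-1 + -2*0 = -6
y[3] = -2*-1 + 0*0 + -2*1 = 0
y[4] = -2*0 + 0*1 = 0
y[5] = -2*1 = -2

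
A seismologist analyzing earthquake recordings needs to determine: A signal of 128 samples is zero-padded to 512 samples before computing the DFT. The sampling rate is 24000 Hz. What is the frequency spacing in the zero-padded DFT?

Original DFT: N = 128, resolution = f_s/N = 24000/128 = 375/2 Hz
Zero-padded DFT: N = 512, resolution = f_s/N = 24000/512 = 375/8 Hz
Zero-padding interpolates the spectrum (finer frequency grid)
but does NOT improve the true spectral resolution (ability to resolve close frequencies).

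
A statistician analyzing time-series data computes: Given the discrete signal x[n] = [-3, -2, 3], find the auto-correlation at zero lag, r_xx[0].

The auto-correlation at zero lag r_xx[0] equals the signal energy.
r_xx[0] = sum of x[n]^2 = (-3)^2 + (-2)^2 + 3^2
= 9 + 4 + 9 = 22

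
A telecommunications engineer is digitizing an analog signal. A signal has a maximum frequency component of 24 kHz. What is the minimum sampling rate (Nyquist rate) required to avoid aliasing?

By the Nyquist-Shannon sampling theorem,
the minimum sampling rate (Nyquist rate) must be at least 2 * f_max.
Nyquist rate = 2 * 24 kHz = 48 kHz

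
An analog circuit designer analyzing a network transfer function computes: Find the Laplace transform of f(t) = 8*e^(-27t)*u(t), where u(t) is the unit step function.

Standard Laplace transform pair:
e^(-at)*u(t) <-> 1/(s+a)
With a = 27: L{8*e^(-27t)*u(t)} = 8/(s+27), ROC: Re(s) > -27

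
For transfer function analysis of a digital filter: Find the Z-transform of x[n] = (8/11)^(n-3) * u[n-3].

Time-shifting property: if X(z) = Z{x[n]}, then Z{x[n-d]} = z^(-d) * X(z)
X(z) = z/(z - 8/11) for x[n] = (8/11)^n * u[n]
Z{x[n-3]} = z^(-3) * z/(z - 8/11) = z^(-2)/(z - 8/11)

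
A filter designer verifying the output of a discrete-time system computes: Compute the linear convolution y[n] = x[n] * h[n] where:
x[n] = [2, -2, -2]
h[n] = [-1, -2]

y[n] = sum_k x[k]*h[n-k]. Output length = len(x) + len(h) - 1 = 3 + 2 - 1 = 4.
y[0] = 2*-1 = -2
y[1] = -2*-1 + 2*-2 = -2
y[2] = -2*-1 + -2*-2 = 6
y[3] = -2*-2 = 4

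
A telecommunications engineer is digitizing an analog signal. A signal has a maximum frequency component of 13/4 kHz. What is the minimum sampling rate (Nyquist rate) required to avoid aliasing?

By the Nyquist-Shannon sampling theorem,
the minimum sampling rate (Nyquist rate) must be at least 2 * f_max.
Nyquist rate = 2 * 13/4 kHz = 13/2 kHz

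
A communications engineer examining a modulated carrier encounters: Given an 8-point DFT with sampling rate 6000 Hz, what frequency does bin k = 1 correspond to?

The frequency of DFT bin k is: f_k = k * f_s / N
f_1 = 1 * 6000 / 8 = 750 Hz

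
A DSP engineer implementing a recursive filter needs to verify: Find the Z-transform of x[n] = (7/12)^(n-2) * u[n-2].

Time-shifting property: if X(z) = Z{x[n]}, then Z{x[n-d]} = z^(-d) * X(z)
X(z) = z/(z - 7/12) for x[n] = (7/12)^n * u[n]
Z{x[n-2]} = z^(-2) * z/(z - 7/12) = z^(-1)/(z - 7/12)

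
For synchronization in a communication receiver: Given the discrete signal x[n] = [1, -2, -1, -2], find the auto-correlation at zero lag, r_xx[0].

The auto-correlation at zero lag r_xx[0] equals the signal energy.
r_xx[0] = sum of x[n]^2 = 1^2 + (-2)^2 + (-1)^2 + (-2)^2
= 1 + 4 + 1 + 4 = 10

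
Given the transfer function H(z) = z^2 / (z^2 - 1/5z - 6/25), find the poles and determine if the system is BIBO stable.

Poles are roots of the denominator: z^2 - 1/5z - 6/25 = 0.
Quadratic formula: z = [-(-1/5) +/- sqrt((-1/5)^2 - 4*(-6/25))] / 2
Discriminant = 1/25 + 24/25 = 1; sqrt = 1.
z = (1/5 +/- 1) / 2 => z = 3/5 or z = -2/5.
|p1| = 2/5, |p2| = 3/5.
For BIBO stability, all poles must lie inside the unit circle (|p| < 1).
System is STABLE since both |p| < 1.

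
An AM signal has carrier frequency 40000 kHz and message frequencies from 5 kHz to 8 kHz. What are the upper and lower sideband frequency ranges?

Upper sideband (USB) = fc + [fm_low, fm_high] = 40000 + [5, 8] = [40005, 40008] kHz
Lower sideband (LSB) = fc - [fm_high, fm_low] = 40000 - [8, 5] = [39992, 39995] kHz
Total occupied spectrum: 39992 kHz to 40008 kHz (plus carrier at 40000 kHz)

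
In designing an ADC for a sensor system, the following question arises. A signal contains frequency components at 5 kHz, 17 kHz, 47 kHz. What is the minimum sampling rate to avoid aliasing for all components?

The highest frequency component is f_max = 47 kHz.
Nyquist rate = 2 * f_max = 2 * 47 kHz = 94 kHz.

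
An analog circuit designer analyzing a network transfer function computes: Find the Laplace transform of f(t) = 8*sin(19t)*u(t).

Standard pair: sin(wt)*u(t) <-> w/(s^2+w^2)
With w = 19: L{8*sin(19t)*u(t)} = 152/(s^2+361)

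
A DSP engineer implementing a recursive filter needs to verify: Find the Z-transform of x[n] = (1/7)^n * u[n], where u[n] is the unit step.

The Z-transform of a^n * u[n] is z/(z-a) for |z| > |a|.
Here a = 1/7, so X(z) = z/(z - (1/7)) = 7z/(7z - 1)
ROC: |z| > 1/7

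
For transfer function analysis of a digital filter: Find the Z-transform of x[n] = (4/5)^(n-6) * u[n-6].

Time-shifting property: if X(z) = Z{x[n]}, then Z{x[n-d]} = z^(-d) * X(z)
X(z) = z/(z - 4/5) for x[n] = (4/5)^n * u[n]
Z{x[n-6]} = z^(-6) * z/(z - 4/5) = z^(-5)/(z - 4/5)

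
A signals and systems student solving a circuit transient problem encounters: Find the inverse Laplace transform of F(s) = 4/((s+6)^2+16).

Standard pair: w/((s+a)^2+w^2) <-> e^(-at)*sin(wt)*u(t)
With a=6, w=4: f(t) = e^(-6t)*sin(4t)*u(t)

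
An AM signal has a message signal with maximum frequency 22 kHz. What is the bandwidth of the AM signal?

In AM (double-sideband), the bandwidth is twice the message frequency.
BW = 2 * f_m = 2 * 22 kHz = 44 kHz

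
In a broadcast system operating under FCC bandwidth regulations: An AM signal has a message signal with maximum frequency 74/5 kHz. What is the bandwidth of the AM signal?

In AM (double-sideband), the bandwidth is twice the message frequency.
BW = 2 * f_m = 2 * 74/5 kHz = 148/5 kHz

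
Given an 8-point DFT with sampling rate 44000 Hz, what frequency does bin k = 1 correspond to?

The frequency of DFT bin k is: f_k = k * f_s / N
f_1 = 1 * 44000 / 8 = 5500 Hz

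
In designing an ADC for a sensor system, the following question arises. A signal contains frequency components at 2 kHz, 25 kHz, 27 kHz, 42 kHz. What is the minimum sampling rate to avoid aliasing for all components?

The highest frequency component is f_max = 42 kHz.
Nyquist rate = 2 * f_max = 2 * 42 kHz = 84 kHz.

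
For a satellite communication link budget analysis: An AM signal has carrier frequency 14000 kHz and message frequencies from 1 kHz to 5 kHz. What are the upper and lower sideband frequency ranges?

Upper sideband (USB) = fc + [fm_low, fm_high] = 14000 + [1, 5] = [14001, 14005] kHz
Lower sideband (LSB) = fc - [fm_high, fm_low] = 14000 - [5, 1] = [13995, 13999] kHz
Total occupied spectrum: 13995 kHz to 14005 kHz (plus carrier at 14000 kHz)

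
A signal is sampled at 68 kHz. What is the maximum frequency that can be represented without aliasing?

The maximum frequency that can be represented without aliasing
is the Nyquist frequency: f_max = f_s / 2 = 68 kHz / 2 = 34 kHz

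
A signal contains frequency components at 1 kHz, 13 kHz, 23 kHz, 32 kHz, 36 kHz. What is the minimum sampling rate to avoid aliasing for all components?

The highest frequency component is f_max = 36 kHz.
Nyquist rate = 2 * f_max = 2 * 36 kHz = 72 kHz.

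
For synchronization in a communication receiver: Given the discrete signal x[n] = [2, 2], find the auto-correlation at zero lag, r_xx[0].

The auto-correlation at zero lag r_xx[0] equals the signal energy.
r_xx[0] = sum of x[n]^2 = 2^2 + 2^2
= 4 + 4 = 8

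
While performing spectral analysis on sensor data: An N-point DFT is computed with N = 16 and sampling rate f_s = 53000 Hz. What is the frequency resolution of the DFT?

DFT frequency resolution = f_s / N
= 53000 / 16 = 6625/2 Hz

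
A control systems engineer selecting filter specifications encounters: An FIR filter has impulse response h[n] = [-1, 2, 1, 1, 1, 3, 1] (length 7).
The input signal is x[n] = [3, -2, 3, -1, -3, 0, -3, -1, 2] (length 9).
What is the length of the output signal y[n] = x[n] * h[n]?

For linear convolution, the output length is:
len(y) = len(x) + len(h) - 1 = 9 + 7 - 1 = 15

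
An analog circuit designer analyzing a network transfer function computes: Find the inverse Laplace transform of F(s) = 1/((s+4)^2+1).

Standard pair: w/((s+a)^2+w^2) <-> e^(-at)*sin(wt)*u(t)
With a=4, w=1: f(t) = e^(-4t)*sin(t)*u(t)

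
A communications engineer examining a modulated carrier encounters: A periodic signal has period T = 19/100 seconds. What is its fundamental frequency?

The fundamental frequency is the reciprocal of the period.
f = 1/T = 1/(19/100) = 100/19 Hz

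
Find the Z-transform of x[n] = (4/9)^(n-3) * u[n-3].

Time-shifting property: if X(z) = Z{x[n]}, then Z{x[n-d]} = z^(-d) * X(z)
X(z) = z/(z - 4/9) for x[n] = (4/9)^n * u[n]
Z{x[n-3]} = z^(-3) * z/(z - 4/9) = z^(-2)/(z - 4/9)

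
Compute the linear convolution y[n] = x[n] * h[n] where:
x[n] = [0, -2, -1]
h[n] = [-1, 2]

y[n] = sum_k x[k]*h[n-k]. Output length = len(x) + len(h) - 1 = 3 + 2 - 1 = 4.
y[0] = 0*-1 = 0
y[1] = -2*-1 + 0*2 = 2
y[2] = -1*-1 + -2*2 = -3
y[3] = -1*2 = -2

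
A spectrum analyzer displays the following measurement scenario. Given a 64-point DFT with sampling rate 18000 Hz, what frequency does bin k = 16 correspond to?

The frequency of DFT bin k is: f_k = k * f_s / N
f_16 = 16 * 18000 / 64 = 4500 Hz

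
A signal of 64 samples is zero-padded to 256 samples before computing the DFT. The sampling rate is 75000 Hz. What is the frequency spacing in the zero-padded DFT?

Original DFT: N = 64, resolution = f_s/N = 75000/64 = 9375/8 Hz
Zero-padded DFT: N = 256, resolution = f_s/N = 75000/256 = 9375/32 Hz
Zero-padding interpolates the spectrum (finer frequency grid)
but does NOT improve the true spectral resolution (ability to resolve close frequencies).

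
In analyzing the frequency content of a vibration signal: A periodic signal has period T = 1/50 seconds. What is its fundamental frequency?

The fundamental frequency is the reciprocal of the period.
f = 1/T = 1/(1/50) = 50 Hz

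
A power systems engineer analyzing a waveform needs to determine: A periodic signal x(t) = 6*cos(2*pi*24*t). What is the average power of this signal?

Average power of A*cos(wt) is A^2/2.
P = 6^2 / 2 = 36/2 = 18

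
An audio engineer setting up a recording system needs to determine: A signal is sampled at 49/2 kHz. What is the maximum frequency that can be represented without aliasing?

The maximum frequency that can be represented without aliasing
is the Nyquist frequency: f_max = f_s / 2 = 49/2 kHz / 2 = 49/4 kHz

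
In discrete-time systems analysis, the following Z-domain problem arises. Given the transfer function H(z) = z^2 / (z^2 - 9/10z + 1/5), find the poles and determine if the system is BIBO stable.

Poles are roots of the denominator: z^2 - 9/10z + 1/5 = 0.
Quadratic formula: z = [-(-9/10) +/- sqrt((-9/10)^2 - 4*(1/5))] / 2
Discriminant = 81/100 - 4/5 = 1/100; sqrt = 1/10.
z = (9/10 +/- 1/10) / 2 => z = 1/2 or z = 2/5.
|p1| = 2/5, |p2| = 1/2.
For BIBO stability, all poles must lie inside the unit circle (|p| < 1).
System is STABLE since both |p| < 1.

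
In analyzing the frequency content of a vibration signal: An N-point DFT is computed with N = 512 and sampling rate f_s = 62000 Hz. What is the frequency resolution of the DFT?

DFT frequency resolution = f_s / N
= 62000 / 512 = 3875/32 Hz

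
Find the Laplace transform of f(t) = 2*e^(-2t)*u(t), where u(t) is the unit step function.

Standard Laplace transform pair:
e^(-at)*u(t) <-> 1/(s+a)
With a = 2: L{2*e^(-2t)*u(t)} = 2/(s+2), ROC: Re(s) > -2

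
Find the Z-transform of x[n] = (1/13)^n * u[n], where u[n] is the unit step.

The Z-transform of a^n * u[n] is z/(z-a) for |z| > |a|.
Here a = 1/13, so X(z) = z/(z - (1/13)) = 13z/(13z - 1)
ROC: |z| > 1/13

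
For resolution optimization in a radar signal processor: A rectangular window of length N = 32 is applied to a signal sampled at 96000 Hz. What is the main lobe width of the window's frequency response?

For a rectangular window of length N,
the main lobe width in frequency is 2*f_s/N.
= 2*96000/32 = 6000 Hz
This determines the minimum frequency separation for resolving two sinusoids.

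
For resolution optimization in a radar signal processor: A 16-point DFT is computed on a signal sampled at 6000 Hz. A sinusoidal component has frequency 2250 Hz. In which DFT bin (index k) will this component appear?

DFT frequency resolution = f_s/N = 6000/16 = 375 Hz
Bin index k = f_signal / resolution = 2250 / 375 = 6
The signal frequency 2250 Hz falls in DFT bin k = 6.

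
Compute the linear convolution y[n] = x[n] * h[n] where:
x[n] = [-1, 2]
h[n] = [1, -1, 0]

y[n] = sum_k x[k]*h[n-k]. Output length = len(x) + len(h) - 1 = 2 + 3 - 1 = 4.
y[0] = -1*1 = -1
y[1] = 2*1 + -1*-1 = 3
y[2] = 2*-1 + -1*0 = -2
y[3] = 2*0 = 0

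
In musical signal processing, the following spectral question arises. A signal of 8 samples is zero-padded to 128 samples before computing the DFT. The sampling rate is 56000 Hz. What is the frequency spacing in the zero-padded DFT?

Original DFT: N = 8, resolution = f_s/N = 56000/8 = 7000 Hz
Zero-padded DFT: N = 128, resolution = f_s/N = 56000/128 = 875/2 Hz
Zero-padding interpolates the spectrum (finer frequency grid)
but does NOT improve the true spectral resolution (ability to resolve close frequencies).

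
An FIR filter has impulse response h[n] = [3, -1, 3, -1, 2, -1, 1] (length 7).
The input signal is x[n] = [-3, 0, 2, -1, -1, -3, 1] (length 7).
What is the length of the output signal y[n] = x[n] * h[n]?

For linear convolution, the output length is:
len(y) = len(x) + len(h) - 1 = 7 + 7 - 1 = 13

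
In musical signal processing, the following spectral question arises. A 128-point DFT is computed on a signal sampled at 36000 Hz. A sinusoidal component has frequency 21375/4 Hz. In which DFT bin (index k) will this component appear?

DFT frequency resolution = f_s/N = 36000/128 = 1125/4 Hz
Bin index k = f_signal / resolution = 21375/4 / 1125/4 = 19
The signal frequency 21375/4 Hz falls in DFT bin k = 19.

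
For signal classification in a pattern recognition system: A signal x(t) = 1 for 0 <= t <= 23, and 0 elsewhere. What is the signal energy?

Energy = integral of |x(t)|^2 dt over the signal duration
= 1^2 * 23 = 1 * 23 = 23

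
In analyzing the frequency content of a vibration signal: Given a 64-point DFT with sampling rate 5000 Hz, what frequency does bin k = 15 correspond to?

The frequency of DFT bin k is: f_k = k * f_s / N
f_15 = 15 * 5000 / 64 = 9375/8 Hz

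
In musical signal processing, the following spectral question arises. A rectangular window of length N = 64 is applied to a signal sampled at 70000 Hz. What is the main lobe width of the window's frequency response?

For a rectangular window of length N,
the main lobe width in frequency is 2*f_s/N.
= 2*70000/64 = 4375/2 Hz
This determines the minimum frequency separation for resolving two sinusoids.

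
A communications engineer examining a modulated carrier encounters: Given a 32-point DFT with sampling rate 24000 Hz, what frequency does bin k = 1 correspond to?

The frequency of DFT bin k is: f_k = k * f_s / N
f_1 = 1 * 24000 / 32 = 750 Hz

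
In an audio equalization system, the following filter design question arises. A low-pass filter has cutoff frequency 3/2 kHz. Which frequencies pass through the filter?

A low-pass filter passes all frequencies below the cutoff frequency 3/2 kHz and attenuates higher frequencies.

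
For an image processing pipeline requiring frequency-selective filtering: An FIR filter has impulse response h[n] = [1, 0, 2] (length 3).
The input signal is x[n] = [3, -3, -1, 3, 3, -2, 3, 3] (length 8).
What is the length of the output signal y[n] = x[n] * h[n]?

For linear convolution, the output length is:
len(y) = len(x) + len(h) - 1 = 8 + 3 - 1 = 10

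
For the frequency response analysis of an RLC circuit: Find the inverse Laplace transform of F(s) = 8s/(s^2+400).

Standard pair: s/(s^2+w^2) <-> cos(wt)*u(t)
With k=8, w=20: f(t) = 8*cos(20t)*u(t)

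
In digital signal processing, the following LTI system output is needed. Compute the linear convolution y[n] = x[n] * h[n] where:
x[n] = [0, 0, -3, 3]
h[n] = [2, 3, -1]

y[n] = sum_k x[k]*h[n-k]. Output length = len(x) + len(h) - 1 = 4 + 3 - 1 = 6.
y[0] = 0*2 = 0
y[1] = 0*2 + 0*3 = 0
y[2] = -3*2 + 0*3 + 0*-1 = -6
y[3] = 3*2 + -3*3 + 0*-1 = -3
y[4] = 3*3 + -3*-1 = 12
y[5] = 3*-1 = -3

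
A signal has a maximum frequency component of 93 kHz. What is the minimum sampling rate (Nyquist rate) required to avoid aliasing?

By the Nyquist-Shannon sampling theorem,
the minimum sampling rate (Nyquist rate) must be at least 2 * f_max.
Nyquist rate = 2 * 93 kHz = 186 kHz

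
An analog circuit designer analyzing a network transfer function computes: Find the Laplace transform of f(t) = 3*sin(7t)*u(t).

Standard pair: sin(wt)*u(t) <-> w/(s^2+w^2)
With w = 7: L{3*sin(7t)*u(t)} = 21/(s^2+49)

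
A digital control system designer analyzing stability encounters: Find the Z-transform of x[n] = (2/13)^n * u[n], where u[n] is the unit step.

The Z-transform of a^n * u[n] is z/(z-a) for |z| > |a|.
Here a = 2/13, so X(z) = z/(z - (2/13)) = 13z/(13z - 2)
ROC: |z| > 2/13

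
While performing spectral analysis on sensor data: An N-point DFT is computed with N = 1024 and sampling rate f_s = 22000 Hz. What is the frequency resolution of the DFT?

DFT frequency resolution = f_s / N
= 22000 / 1024 = 1375/64 Hz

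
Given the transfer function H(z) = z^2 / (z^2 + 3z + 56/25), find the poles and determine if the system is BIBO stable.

Poles are roots of the denominator: z^2 + 3z + 56/25 = 0.
Quadratic formula: z = [-(3) +/- sqrt((3)^2 - 4*(56/25))] / 2
Discriminant = 9 - 224/25 = 1/25; sqrt = 1/5.
z = (-3 +/- 1/5) / 2 => z = -7/5 or z = -8/5.
|p1| = 8/5, |p2| = 7/5.
For BIBO stability, all poles must lie inside the unit circle (|p| < 1).
System is UNSTABLE since at least one |p| >= 1.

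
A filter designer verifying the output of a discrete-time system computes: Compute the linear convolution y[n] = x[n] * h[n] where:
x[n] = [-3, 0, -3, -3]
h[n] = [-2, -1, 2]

y[n] = sum_k x[k]*h[n-k]. Output length = len(x) + len(h) - 1 = 4 + 3 - 1 = 6.
y[0] = -3*-2 = 6
y[1] = 0*-2 + -3*-1 = 3
y[2] = -3*-2 + 0*-1 + -3*2 = 0
y[3] = -3*-2 + -3*-1 + 0*2 = 9
y[4] = -3*-1 + -3*2 = -3
y[5] = -3*2 = -6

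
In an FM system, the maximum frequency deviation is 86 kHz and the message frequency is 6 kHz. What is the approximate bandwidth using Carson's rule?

Carson's rule: BW = 2*(delta_f + f_m)
= 2*(86 + 6) kHz = 184 kHz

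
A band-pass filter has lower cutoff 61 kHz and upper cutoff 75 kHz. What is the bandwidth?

Bandwidth = f_high - f_low
= 75 kHz - 61 kHz = 14 kHz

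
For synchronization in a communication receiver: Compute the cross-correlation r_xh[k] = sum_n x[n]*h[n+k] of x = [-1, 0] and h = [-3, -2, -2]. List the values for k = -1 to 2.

Both sequences indexed from 0 and zero outside their support.
Lags with overlap: k = -1 to 2.
  r_xh[-1] = x[1]*h[0] = 0
  r_xh[0] = x[0]*h[0] + x[1]*h[1] = 3
  r_xh[1] = x[0]*h[1] + x[1]*h[2] = 2
  r_xh[2] = x[0]*h[2] = 2
r_xh = [0, 3, 2, 2] (for k = -1, ..., 2)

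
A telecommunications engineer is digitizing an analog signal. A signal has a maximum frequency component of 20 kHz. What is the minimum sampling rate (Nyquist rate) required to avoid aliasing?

By the Nyquist-Shannon sampling theorem,
the minimum sampling rate (Nyquist rate) must be at least 2 * f_max.
Nyquist rate = 2 * 20 kHz = 40 kHz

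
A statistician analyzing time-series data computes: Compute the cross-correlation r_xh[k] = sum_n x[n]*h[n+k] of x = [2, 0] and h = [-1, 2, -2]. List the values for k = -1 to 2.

Both sequences indexed from 0 and zero outside their support.
Lags with overlap: k = -1 to 2.
  r_xh[-1] = x[1]*h[0] = 0
  r_xh[0] = x[0]*h[0] + x[1]*h[1] = -2
  r_xh[1] = x[0]*h[1] + x[1]*h[2] = 4
  r_xh[2] = x[0]*h[2] = -4
r_xh = [0, -2, 4, -4] (for k = -1, ..., 2)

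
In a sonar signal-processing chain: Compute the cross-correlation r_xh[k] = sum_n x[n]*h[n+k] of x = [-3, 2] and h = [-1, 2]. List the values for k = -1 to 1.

Both sequences indexed from 0 and zero outside their support.
Lags with overlap: k = -1 to 1.
  r_xh[-1] = x[1]*h[0] = -2
  r_xh[0] = x[0]*h[0] + x[1]*h[1] = 7
  r_xh[1] = x[0]*h[1] = -6
r_xh = [-2, 7, -6] (for k = -1, ..., 1)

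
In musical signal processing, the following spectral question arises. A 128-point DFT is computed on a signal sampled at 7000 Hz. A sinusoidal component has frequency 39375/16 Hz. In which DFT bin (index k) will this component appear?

DFT frequency resolution = f_s/N = 7000/128 = 875/16 Hz
Bin index k = f_signal / resolution = 39375/16 / 875/16 = 45
The signal frequency 39375/16 Hz falls in DFT bin k = 45.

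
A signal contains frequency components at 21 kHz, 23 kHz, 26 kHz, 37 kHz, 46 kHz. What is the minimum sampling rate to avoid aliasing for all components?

The highest frequency component is f_max = 46 kHz.
Nyquist rate = 2 * f_max = 2 * 46 kHz = 92 kHz.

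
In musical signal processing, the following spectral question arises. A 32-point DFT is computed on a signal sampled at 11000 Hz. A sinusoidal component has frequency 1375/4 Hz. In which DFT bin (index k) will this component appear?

DFT frequency resolution = f_s/N = 11000/32 = 1375/4 Hz
Bin index k = f_signal / resolution = 1375/4 / 1375/4 = 1
The signal frequency 1375/4 Hz falls in DFT bin k = 1.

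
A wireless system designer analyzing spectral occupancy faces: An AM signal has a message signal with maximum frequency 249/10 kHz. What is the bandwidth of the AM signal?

In AM (double-sideband), the bandwidth is twice the message frequency.
BW = 2 * f_m = 2 * 249/10 kHz = 249/5 kHz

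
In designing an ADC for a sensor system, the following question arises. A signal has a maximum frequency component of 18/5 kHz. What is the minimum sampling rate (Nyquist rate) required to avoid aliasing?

By the Nyquist-Shannon sampling theorem,
the minimum sampling rate (Nyquist rate) must be at least 2 * f_max.
Nyquist rate = 2 * 18/5 kHz = 36/5 kHz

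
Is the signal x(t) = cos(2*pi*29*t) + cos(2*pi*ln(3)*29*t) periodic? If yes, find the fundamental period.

f1 = 29 Hz, f2 = 29*ln(3) Hz
Ratio f2/f1 = ln(3), which is irrational.
Since the frequency ratio is irrational, no common period exists.
The signal is not periodic.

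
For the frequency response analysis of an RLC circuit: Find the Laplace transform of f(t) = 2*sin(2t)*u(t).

Standard pair: sin(wt)*u(t) <-> w/(s^2+w^2)
With w = 2: L{2*sin(2t)*u(t)} = 4/(s^2+4)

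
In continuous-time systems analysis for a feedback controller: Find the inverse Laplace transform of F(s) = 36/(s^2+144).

Standard pair: w/(s^2+w^2) <-> sin(wt)*u(t)
Recognize w^2 = 144, so w = 12; numerator 36 = 3*12.
f(t) = 3*sin(12t)*u(t)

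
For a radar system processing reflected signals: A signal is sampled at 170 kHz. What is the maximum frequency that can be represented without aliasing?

The maximum frequency that can be represented without aliasing
is the Nyquist frequency: f_max = f_s / 2 = 170 kHz / 2 = 85 kHz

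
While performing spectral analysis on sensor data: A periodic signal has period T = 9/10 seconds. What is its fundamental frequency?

The fundamental frequency is the reciprocal of the period.
f = 1/T = 1/(9/10) = 10/9 Hz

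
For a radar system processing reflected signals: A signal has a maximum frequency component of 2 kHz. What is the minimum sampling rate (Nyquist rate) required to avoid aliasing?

By the Nyquist-Shannon sampling theorem,
the minimum sampling rate (Nyquist rate) must be at least 2 * f_max.
Nyquist rate = 2 * 2 kHz = 4 kHz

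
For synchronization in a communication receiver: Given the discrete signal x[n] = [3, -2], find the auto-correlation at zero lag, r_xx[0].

The auto-correlation at zero lag r_xx[0] equals the signal energy.
r_xx[0] = sum of x[n]^2 = 3^2 + (-2)^2
= 9 + 4 = 13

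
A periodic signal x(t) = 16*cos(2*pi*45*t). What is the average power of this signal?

Average power of A*cos(wt) is A^2/2.
P = 16^2 / 2 = 256/2 = 128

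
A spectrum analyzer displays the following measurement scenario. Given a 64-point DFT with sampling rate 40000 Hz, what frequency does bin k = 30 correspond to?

The frequency of DFT bin k is: f_k = k * f_s / N
f_30 = 30 * 40000 / 64 = 18750 Hz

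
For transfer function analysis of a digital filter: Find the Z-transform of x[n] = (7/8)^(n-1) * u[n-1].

Time-shifting property: if X(z) = Z{x[n]}, then Z{x[n-d]} = z^(-d) * X(z)
X(z) = z/(z - 7/8) for x[n] = (7/8)^n * u[n]
Z{x[n-1]} = z^(-1) * z/(z - 7/8) = 1/(z - 7/8)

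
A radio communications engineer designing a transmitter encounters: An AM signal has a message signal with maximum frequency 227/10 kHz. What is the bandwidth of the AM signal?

In AM (double-sideband), the bandwidth is twice the message frequency.
BW = 2 * f_m = 2 * 227/10 kHz = 227/5 kHz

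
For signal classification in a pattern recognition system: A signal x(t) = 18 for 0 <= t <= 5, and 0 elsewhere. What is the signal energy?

Energy = integral of |x(t)|^2 dt over the signal duration
= 18^2 * 5 = 324 * 5 = 1620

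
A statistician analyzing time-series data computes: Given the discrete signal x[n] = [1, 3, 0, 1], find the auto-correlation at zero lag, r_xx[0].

The auto-correlation at zero lag r_xx[0] equals the signal energy.
r_xx[0] = sum of x[n]^2 = 1^2 + 3^2 + 0^2 + 1^2
= 1 + 9 + 0 + 1 = 11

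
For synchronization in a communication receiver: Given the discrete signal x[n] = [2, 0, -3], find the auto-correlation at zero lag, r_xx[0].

The auto-correlation at zero lag r_xx[0] equals the signal energy.
r_xx[0] = sum of x[n]^2 = 2^2 + 0^2 + (-3)^2
= 4 + 0 + 9 = 13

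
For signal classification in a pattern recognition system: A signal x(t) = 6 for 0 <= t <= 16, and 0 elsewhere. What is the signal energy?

Energy = integral of |x(t)|^2 dt over the signal duration
= 6^2 * 16 = 36 * 16 = 576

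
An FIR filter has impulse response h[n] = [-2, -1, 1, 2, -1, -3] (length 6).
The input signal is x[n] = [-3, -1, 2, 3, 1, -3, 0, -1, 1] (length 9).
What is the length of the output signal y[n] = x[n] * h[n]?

For linear convolution, the output length is:
len(y) = len(x) + len(h) - 1 = 9 + 6 - 1 = 14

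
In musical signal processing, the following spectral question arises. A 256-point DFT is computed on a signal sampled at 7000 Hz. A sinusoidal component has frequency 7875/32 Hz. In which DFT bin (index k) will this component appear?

DFT frequency resolution = f_s/N = 7000/256 = 875/32 Hz
Bin index k = f_signal / resolution = 7875/32 / 875/32 = 9
The signal frequency 7875/32 Hz falls in DFT bin k = 9.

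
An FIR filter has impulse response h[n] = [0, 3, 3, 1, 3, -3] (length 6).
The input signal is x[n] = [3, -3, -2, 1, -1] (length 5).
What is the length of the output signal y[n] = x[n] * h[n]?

For linear convolution, the output length is:
len(y) = len(x) + len(h) - 1 = 5 + 6 - 1 = 10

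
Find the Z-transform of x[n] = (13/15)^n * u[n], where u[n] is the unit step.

The Z-transform of a^n * u[n] is z/(z-a) for |z| > |a|.
Here a = 13/15, so X(z) = z/(z - (13/15)) = 15z/(15z - 13)
ROC: |z| > 13/15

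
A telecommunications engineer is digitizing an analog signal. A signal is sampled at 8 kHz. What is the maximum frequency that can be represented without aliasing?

The maximum frequency that can be represented without aliasing
is the Nyquist frequency: f_max = f_s / 2 = 8 kHz / 2 = 4 kHz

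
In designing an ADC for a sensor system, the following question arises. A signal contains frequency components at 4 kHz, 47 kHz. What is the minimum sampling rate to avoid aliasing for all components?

The highest frequency component is f_max = 47 kHz.
Nyquist rate = 2 * f_max = 2 * 47 kHz = 94 kHz.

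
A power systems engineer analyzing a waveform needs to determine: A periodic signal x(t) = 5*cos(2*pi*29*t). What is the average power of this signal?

Average power of A*cos(wt) is A^2/2.
P = 5^2 / 2 = 25/2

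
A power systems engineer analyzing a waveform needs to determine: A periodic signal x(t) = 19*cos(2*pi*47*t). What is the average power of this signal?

Average power of A*cos(wt) is A^2/2.
P = 19^2 / 2 = 361/2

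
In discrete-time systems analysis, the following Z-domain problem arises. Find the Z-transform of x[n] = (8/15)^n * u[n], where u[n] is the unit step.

The Z-transform of a^n * u[n] is z/(z-a) for |z| > |a|.
Here a = 8/15, so X(z) = z/(z - (8/15)) = 15z/(15z - 8)
ROC: |z| > 8/15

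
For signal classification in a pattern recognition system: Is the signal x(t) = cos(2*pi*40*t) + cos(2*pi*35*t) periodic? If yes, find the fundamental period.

f1 = 40 Hz, f2 = 35 Hz
Period T1 = 1/40, T2 = 1/35
Ratio T1/T2 = 35/40, which is rational.
The signal is periodic with fundamental period T = 1/GCD(40,35) = 1/5 s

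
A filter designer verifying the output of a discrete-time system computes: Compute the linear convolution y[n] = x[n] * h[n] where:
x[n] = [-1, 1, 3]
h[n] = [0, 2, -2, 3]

y[n] = sum_k x[k]*h[n-k]. Output length = len(x) + len(h) - 1 = 3 + 4 - 1 = 6.
y[0] = -1*0 = 0
y[1] = 1*0 + -1*2 = -2
y[2] = 3*0 + 1*2 + -1*-2 = 4
y[3] = 3*2 + 1*-2 + -1*3 = 1
y[4] = 3*-2 + 1*3 = -3
y[5] = 3*3 = 9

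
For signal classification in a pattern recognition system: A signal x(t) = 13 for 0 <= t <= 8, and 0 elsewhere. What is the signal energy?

Energy = integral of |x(t)|^2 dt over the signal duration
= 13^2 * 8 = 169 * 8 = 1352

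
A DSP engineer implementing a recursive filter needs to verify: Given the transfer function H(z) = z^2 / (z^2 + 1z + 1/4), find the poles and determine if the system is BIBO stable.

Poles are roots of the denominator: z^2 + 1z + 1/4 = 0.
Quadratic formula: z = [-(1) +/- sqrt((1)^2 - 4*(1/4))] / 2
Discriminant = 1 - 1 = 0; sqrt = 0.
z = (-1 +/- 0) / 2 = -1/2 (repeated root).
|p1| = 1/2, |p2| = 1/2.
For BIBO stability, all poles must lie inside the unit circle (|p| < 1).
System is STABLE since both |p| < 1.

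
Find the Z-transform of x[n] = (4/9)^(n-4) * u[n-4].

Time-shifting property: if X(z) = Z{x[n]}, then Z{x[n-d]} = z^(-d) * X(z)
X(z) = z/(z - 4/9) for x[n] = (4/9)^n * u[n]
Z{x[n-4]} = z^(-4) * z/(z - 4/9) = z^(-3)/(z - 4/9)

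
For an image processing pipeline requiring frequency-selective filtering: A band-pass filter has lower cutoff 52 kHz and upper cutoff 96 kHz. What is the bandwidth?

Bandwidth = f_high - f_low
= 96 kHz - 52 kHz = 44 kHz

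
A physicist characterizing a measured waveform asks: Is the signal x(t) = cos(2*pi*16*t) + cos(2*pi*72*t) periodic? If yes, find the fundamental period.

f1 = 16 Hz, f2 = 72 Hz
Period T1 = 1/16, T2 = 1/72
Ratio T1/T2 = 72/16, which is rational.
The signal is periodic with fundamental period T = 1/GCD(16,72) = 1/8 s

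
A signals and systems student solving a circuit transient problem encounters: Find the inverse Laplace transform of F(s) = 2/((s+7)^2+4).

Standard pair: w/((s+a)^2+w^2) <-> e^(-at)*sin(wt)*u(t)
With a=7, w=2: f(t) = e^(-7t)*sin(2t)*u(t)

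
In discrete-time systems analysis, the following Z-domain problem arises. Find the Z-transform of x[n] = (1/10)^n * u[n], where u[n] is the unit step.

The Z-transform of a^n * u[n] is z/(z-a) for |z| > |a|.
Here a = 1/10, so X(z) = z/(z - (1/10)) = 10z/(10z - 1)
ROC: |z| > 1/10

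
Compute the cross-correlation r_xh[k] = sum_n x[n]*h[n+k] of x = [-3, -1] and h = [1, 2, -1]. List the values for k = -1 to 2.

Both sequences indexed from 0 and zero outside their support.
Lags with overlap: k = -1 to 2.
  r_xh[-1] = x[1]*h[0] = -1
  r_xh[0] = x[0]*h[0] + x[1]*h[1] = -5
  r_xh[1] = x[0]*h[1] + x[1]*h[2] = -5
  r_xh[2] = x[0]*h[2] = 3
r_xh = [-1, -5, -5, 3] (for k = -1, ..., 2)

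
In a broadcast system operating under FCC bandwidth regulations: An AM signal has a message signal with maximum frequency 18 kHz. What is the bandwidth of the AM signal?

In AM (double-sideband), the bandwidth is twice the message frequency.
BW = 2 * f_m = 2 * 18 kHz = 36 kHz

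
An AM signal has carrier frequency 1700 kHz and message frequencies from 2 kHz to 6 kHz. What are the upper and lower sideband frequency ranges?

Upper sideband (USB) = fc + [fm_low, fm_high] = 1700 + [2, 6] = [1702, 1706] kHz
Lower sideband (LSB) = fc - [fm_high, fm_low] = 1700 - [6, 2] = [1694, 1698] kHz
Total occupied spectrum: 1694 kHz to 1706 kHz (plus carrier at 1700 kHz)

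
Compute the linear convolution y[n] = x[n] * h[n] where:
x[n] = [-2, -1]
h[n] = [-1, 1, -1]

y[n] = sum_k x[k]*h[n-k]. Output length = len(x) + len(h) - 1 = 2 + 3 - 1 = 4.
y[0] = -2*-1 = 2
y[1] = -1*-1 + -2*1 = -1
y[2] = -1*1 + -2*-1 = 1
y[3] = -1*-1 = 1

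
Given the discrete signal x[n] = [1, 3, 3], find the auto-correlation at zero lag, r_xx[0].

The auto-correlation at zero lag r_xx[0] equals the signal energy.
r_xx[0] = sum of x[n]^2 = 1^2 + 3^2 + 3^2
= 1 + 9 + 9 = 19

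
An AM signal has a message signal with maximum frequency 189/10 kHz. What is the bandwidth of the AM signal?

In AM (double-sideband), the bandwidth is twice the message frequency.
BW = 2 * f_m = 2 * 189/10 kHz = 189/5 kHz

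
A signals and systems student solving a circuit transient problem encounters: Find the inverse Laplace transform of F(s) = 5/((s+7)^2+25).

Standard pair: w/((s+a)^2+w^2) <-> e^(-at)*sin(wt)*u(t)
With a=7, w=5: f(t) = e^(-7t)*sin(5t)*u(t)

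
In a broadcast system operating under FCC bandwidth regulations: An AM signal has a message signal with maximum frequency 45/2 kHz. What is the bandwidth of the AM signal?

In AM (double-sideband), the bandwidth is twice the message frequency.
BW = 2 * f_m = 2 * 45/2 kHz = 45 kHz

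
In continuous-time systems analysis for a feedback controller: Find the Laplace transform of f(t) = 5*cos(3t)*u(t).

Standard pair: cos(wt)*u(t) <-> s/(s^2+w^2)
With w = 3: L{5*cos(3t)*u(t)} = 5s/(s^2+9)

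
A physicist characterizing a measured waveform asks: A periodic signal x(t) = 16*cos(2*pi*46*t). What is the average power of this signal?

Average power of A*cos(wt) is A^2/2.
P = 16^2 / 2 = 256/2 = 128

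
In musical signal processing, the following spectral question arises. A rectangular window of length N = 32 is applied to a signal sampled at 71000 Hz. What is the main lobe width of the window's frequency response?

For a rectangular window of length N,
the main lobe width in frequency is 2*f_s/N.
= 2*71000/32 = 8875/2 Hz
This determines the minimum frequency separation for resolving two sinusoids.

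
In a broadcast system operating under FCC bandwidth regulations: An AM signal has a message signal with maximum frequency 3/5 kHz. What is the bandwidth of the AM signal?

In AM (double-sideband), the bandwidth is twice the message frequency.
BW = 2 * f_m = 2 * 3/5 kHz = 6/5 kHz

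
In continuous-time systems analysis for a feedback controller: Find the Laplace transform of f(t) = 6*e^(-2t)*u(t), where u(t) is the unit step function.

Standard Laplace transform pair:
e^(-at)*u(t) <-> 1/(s+a)
With a = 2: L{6*e^(-2t)*u(t)} = 6/(s+2), ROC: Re(s) > -2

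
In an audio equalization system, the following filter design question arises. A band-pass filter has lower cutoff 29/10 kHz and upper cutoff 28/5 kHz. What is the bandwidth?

Bandwidth = f_high - f_low
= 28/5 kHz - 29/10 kHz = 27/10 kHz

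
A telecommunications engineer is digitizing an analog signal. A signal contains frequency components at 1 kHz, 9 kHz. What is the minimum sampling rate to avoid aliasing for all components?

The highest frequency component is f_max = 9 kHz.
Nyquist rate = 2 * f_max = 2 * 9 kHz = 18 kHz.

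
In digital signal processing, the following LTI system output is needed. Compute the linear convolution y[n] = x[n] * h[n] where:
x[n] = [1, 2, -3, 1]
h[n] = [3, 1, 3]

y[n] = sum_k x[k]*h[n-k]. Output length = len(x) + len(h) - 1 = 4 + 3 - 1 = 6.
y[0] = 1*3 = 3
y[1] = 2*3 + 1*1 = 7
y[2] = -3*3 + 2*1 + 1*3 = -4
y[3] = 1*3 + -3*1 + 2*3 = 6
y[4] = 1*1 + -3*3 = -8
y[5] = 1*3 = 3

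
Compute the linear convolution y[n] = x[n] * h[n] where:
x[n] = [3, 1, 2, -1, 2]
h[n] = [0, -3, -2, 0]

y[n] = sum_k x[k]*h[n-k]. Output length = len(x) + len(h) - 1 = 5 + 4 - 1 = 8.
y[0] = 3*0 = 0
y[1] = 1*0 + 3*-3 = -9
y[2] = 2*0 + 1*-3 + 3*-2 = -9
y[3] = -1*0 + 2*-3 + 1*-2 + 3*0 = -8
y[4] = 2*0 + -1*-3 + 2*-2 + 1*0 = -1
y[5] = 2*-3 + -1*-2 + 2*0 = -4
y[6] = 2*-2 + -1*0 = -4
y[7] = 2*0 = 0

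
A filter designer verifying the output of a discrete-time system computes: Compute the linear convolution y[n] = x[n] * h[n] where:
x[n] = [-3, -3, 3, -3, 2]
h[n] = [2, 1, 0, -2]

y[n] = sum_k x[k]*h[n-k]. Output length = len(x) + len(h) - 1 = 5 + 4 - 1 = 8.
y[0] = -3*2 = -6
y[1] = -3*2 + -3*1 = -9
y[2] = 3*2 + -3*1 + -3*0 = 3
y[3] = -3*2 + 3*1 + -3*0 + -3*-2 = 3
y[4] = 2*2 + -3*1 + 3*0 + -3*-2 = 7
y[5] = 2*1 + -3*0 + 3*-2 = -4
y[6] = 2*0 + -3*-2 = 6
y[7] = 2*-2 = -4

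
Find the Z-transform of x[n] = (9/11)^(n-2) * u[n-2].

Time-shifting property: if X(z) = Z{x[n]}, then Z{x[n-d]} = z^(-d) * X(z)
X(z) = z/(z - 9/11) for x[n] = (9/11)^n * u[n]
Z{x[n-2]} = z^(-2) * z/(z - 9/11) = z^(-1)/(z - 9/11)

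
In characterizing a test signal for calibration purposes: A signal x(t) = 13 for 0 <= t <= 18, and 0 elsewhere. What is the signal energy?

Energy = integral of |x(t)|^2 dt over the signal duration
= 13^2 * 18 = 169 * 18 = 3042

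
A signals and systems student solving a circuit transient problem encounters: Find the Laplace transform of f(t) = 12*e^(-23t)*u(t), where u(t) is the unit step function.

Standard Laplace transform pair:
e^(-at)*u(t) <-> 1/(s+a)
With a = 23: L{12*e^(-23t)*u(t)} = 12/(s+23), ROC: Re(s) > -23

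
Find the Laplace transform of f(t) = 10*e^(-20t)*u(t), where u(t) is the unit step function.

Standard Laplace transform pair:
e^(-at)*u(t) <-> 1/(s+a)
With a = 20: L{10*e^(-20t)*u(t)} = 10/(s+20), ROC: Re(s) > -20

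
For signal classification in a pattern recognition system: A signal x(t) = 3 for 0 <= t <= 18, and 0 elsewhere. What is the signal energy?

Energy = integral of |x(t)|^2 dt over the signal duration
= 3^2 * 18 = 9 * 18 = 162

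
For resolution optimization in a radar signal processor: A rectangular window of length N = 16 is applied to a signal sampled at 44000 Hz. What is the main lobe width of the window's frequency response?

For a rectangular window of length N,
the main lobe width in frequency is 2*f_s/N.
= 2*44000/16 = 5500 Hz
This determines the minimum frequency separation for resolving two sinusoids.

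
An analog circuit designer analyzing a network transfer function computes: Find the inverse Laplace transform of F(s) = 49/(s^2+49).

Standard pair: w/(s^2+w^2) <-> sin(wt)*u(t)
Recognize w^2 = 49, so w = 7; numerator 49 = 7*7.
f(t) = 7*sin(7t)*u(t)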